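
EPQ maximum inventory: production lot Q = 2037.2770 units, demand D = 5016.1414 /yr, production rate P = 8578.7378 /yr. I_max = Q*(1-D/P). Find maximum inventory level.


D/P = 0.5847
1 - D/P = 0.4153
I_max = 2037.2770 * 0.4153 = 846.0447

846.0447 units


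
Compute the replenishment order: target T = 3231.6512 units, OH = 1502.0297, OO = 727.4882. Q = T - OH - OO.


Inventory position = OH + OO = 1502.0297 + 727.4882 = 2229.5179
Q = 3231.6512 - 2229.5179 = 1002.1333

1002.1333 units


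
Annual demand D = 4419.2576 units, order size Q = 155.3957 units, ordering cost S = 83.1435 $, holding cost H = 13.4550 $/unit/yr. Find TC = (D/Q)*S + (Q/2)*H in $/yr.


Ordering cost = D*S/Q = 2364.4962
Holding cost = Q*H/2 = 1045.4246
TC = 2364.4962 + 1045.4246 = 3409.9208

3409.9208 $/yr


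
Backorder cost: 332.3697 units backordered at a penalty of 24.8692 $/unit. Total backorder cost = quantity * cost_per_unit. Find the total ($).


Total = 332.3697 * 24.8692 = 8265.7685

8265.7685 $


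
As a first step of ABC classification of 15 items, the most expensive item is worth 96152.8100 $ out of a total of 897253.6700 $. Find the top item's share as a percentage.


Top item = 96152.8100
Total = 897253.6700
Percentage = 96152.8100 / 897253.6700 * 100 = 10.7163

10.7163%


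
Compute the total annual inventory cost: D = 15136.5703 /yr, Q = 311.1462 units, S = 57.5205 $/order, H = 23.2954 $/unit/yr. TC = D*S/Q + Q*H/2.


Ordering cost = D*S/Q = 2798.2443
Holding cost = Q*H/2 = 3624.1376
TC = 2798.2443 + 3624.1376 = 6422.3819

6422.3819 $/yr


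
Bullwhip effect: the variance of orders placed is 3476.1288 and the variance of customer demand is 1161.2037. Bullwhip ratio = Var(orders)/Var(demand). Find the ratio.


BW = 3476.1288 / 1161.2037 = 2.9936

2.9936


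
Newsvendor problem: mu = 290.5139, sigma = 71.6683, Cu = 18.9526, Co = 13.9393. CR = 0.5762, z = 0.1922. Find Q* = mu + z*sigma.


CR = Cu/(Cu+Co) = 18.9526/(18.9526+13.9393) = 0.5762
z = 0.1922
Q* = 290.5139 + 0.1922 * 71.6683 = 304.2885

304.2885 units


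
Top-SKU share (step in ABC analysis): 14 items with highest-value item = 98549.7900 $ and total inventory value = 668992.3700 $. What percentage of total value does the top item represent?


Top item = 98549.7900
Total = 668992.3700
Percentage = 98549.7900 / 668992.3700 * 100 = 14.7311

14.7311%


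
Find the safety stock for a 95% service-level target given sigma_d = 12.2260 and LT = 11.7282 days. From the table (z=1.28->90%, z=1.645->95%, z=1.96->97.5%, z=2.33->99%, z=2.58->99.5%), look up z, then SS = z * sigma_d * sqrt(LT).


From the table, SL = 95% corresponds to z = 1.645
sqrt(LT) = sqrt(11.7282) = 3.4246
SS = 1.645 * 12.2260 * 3.4246 = 68.8757

68.8757 units


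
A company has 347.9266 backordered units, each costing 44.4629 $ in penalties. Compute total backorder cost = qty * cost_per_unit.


Total = 347.9266 * 44.4629 = 15469.8256

15469.8256 $


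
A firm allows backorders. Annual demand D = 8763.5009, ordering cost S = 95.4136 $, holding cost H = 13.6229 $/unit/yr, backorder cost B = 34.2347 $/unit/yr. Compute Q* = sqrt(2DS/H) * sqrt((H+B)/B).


sqrt(2DS/H) = 350.3678
sqrt((H+B)/B) = 1.1823
Q* = 350.3678 * 1.1823 = 414.2537

414.2537 units


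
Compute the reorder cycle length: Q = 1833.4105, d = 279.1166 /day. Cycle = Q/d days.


Cycle = 1833.4105 / 279.1166 = 6.5686

6.5686 days


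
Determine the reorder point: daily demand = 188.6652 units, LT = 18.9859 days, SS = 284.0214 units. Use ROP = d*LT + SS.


d*LT = 188.6652 * 18.9859 = 3581.9786
ROP = 3581.9786 + 284.0214 = 3866.0000

3866.0000 units


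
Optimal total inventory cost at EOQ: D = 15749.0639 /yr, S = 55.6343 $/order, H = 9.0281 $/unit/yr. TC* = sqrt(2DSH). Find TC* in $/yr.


2*D*S*H = 15820628.3970
TC* = sqrt(15820628.3970) = 3977.5154

3977.5154 $/yr


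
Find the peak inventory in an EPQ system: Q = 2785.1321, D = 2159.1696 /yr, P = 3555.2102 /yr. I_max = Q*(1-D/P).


D/P = 0.6073
1 - D/P = 0.3927
I_max = 2785.1321 * 0.3927 = 1093.6505

1093.6505 units


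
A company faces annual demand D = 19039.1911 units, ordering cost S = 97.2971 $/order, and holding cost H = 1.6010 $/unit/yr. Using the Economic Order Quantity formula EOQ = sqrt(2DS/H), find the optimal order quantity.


2*D*S = 2 * 19039.1911 * 97.2971 = 3704916.1608
2*D*S/H = 2314126.2716
EOQ = sqrt(2314126.2716) = 1521.2253

1521.2253 units


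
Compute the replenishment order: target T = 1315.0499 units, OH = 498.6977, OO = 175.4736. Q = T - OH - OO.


Inventory position = OH + OO = 498.6977 + 175.4736 = 674.1713
Q = 1315.0499 - 674.1713 = 640.8786

640.8786 units


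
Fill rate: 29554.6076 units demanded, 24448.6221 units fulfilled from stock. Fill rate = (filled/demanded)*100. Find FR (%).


FR = 24448.6221 / 29554.6076 * 100 = 82.7236

82.7236%


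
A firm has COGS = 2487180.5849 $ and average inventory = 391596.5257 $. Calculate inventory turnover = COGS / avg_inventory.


Turnover = 2487180.5849 / 391596.5257 = 6.3514

6.3514


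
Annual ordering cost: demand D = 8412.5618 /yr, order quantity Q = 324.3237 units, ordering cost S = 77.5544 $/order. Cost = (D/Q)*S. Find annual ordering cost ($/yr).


Number of orders = D/Q = 25.9388
Cost = 25.9388 * 77.5544 = 2011.6667

2011.6667 $/yr


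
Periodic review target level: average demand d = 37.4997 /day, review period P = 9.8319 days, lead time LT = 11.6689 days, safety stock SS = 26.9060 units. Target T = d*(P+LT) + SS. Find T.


P + LT = 21.5008
d*(P+LT) = 37.4997 * 21.5008 = 806.2735
T = 806.2735 + 26.9060 = 833.1795

833.1795 units


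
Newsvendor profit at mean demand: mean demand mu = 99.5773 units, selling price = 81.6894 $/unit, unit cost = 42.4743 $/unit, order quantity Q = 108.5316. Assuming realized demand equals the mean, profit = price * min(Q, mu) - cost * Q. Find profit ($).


Sales at mu = min(108.5316, 99.5773) = 99.5773
Revenue = 81.6894 * 99.5773 = 8134.4099
Total cost = 42.4743 * 108.5316 = 4609.8037
Profit = 8134.4099 - 4609.8037 = 3524.6062

3524.6062 $


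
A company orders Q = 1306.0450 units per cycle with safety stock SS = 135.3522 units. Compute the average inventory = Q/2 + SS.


Q/2 = 653.0225
Avg = 653.0225 + 135.3522 = 788.3747

788.3747 units


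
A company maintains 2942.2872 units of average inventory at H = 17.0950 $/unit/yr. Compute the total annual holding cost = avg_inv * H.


Cost = 2942.2872 * 17.0950 = 50298.3997

50298.3997 $/yr


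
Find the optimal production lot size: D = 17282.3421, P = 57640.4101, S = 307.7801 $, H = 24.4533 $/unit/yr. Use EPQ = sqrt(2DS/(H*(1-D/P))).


1 - D/P = 1 - 0.2998 = 0.7002
H*(1-D/P) = 17.1215
2DS = 10638321.9595
EPQ = sqrt(621344.3422) = 788.2540

788.2540 units


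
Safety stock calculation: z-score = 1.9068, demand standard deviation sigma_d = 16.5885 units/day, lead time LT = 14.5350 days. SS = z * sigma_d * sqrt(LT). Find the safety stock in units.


sqrt(LT) = sqrt(14.5350) = 3.8125
SS = 1.9068 * 16.5885 * 3.8125 = 120.5924

120.5924 units


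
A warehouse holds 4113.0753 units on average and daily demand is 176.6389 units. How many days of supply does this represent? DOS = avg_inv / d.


DOS = 4113.0753 / 176.6389 = 23.2852

23.2852 days


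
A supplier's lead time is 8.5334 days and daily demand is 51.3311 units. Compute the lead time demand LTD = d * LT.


LTD = 51.3311 * 8.5334 = 438.0288

438.0288 units


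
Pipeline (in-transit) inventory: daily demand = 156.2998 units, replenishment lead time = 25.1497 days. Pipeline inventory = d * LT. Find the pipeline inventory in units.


Pipeline = 156.2998 * 25.1497 = 3930.8931

3930.8931 units


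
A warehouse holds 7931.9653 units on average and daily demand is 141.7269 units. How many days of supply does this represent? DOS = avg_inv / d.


DOS = 7931.9653 / 141.7269 = 55.9665

55.9665 days


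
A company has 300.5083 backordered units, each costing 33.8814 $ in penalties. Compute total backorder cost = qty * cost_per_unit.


Total = 300.5083 * 33.8814 = 10181.6419

10181.6419 $


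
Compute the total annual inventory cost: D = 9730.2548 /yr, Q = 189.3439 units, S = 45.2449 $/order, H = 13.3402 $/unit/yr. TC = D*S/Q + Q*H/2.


Ordering cost = D*S/Q = 2325.1048
Holding cost = Q*H/2 = 1262.9427
TC = 2325.1048 + 1262.9427 = 3588.0475

3588.0475 $/yr


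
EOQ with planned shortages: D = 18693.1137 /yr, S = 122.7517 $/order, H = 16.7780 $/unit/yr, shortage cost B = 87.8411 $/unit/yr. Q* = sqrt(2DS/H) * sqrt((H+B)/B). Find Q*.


sqrt(2DS/H) = 522.9973
sqrt((H+B)/B) = 1.0913
Q* = 522.9973 * 1.0913 = 570.7634

570.7634 units


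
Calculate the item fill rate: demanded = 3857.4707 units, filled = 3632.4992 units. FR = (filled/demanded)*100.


FR = 3632.4992 / 3857.4707 * 100 = 94.1679

94.1679%


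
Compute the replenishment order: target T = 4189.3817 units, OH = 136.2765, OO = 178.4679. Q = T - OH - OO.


Inventory position = OH + OO = 136.2765 + 178.4679 = 314.7444
Q = 4189.3817 - 314.7444 = 3874.6373

3874.6373 units


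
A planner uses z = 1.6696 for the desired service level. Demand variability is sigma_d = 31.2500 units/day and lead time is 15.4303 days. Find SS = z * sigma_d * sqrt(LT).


sqrt(LT) = sqrt(15.4303) = 3.9281
SS = 1.6696 * 31.2500 * 3.9281 = 204.9508

204.9508 units


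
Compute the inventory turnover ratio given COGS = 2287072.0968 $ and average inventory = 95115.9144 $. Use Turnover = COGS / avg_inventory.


Turnover = 2287072.0968 / 95115.9144 = 24.0451

24.0451


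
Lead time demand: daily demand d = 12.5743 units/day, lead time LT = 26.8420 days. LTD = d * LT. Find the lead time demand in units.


LTD = 12.5743 * 26.8420 = 337.5194

337.5194 units


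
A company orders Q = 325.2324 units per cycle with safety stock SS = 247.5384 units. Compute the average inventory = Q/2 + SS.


Q/2 = 162.6162
Avg = 162.6162 + 247.5384 = 410.1546

410.1546 units


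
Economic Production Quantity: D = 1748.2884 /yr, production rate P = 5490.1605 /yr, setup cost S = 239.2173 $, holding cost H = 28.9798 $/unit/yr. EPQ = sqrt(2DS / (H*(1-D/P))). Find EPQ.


1 - D/P = 1 - 0.3184 = 0.6816
H*(1-D/P) = 19.7515
2DS = 836441.6613
EPQ = sqrt(42348.3383) = 205.7871

205.7871 units


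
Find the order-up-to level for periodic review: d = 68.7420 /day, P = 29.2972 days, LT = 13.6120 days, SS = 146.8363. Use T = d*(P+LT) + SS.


P + LT = 42.9092
d*(P+LT) = 68.7420 * 42.9092 = 2949.6642
T = 2949.6642 + 146.8363 = 3096.5005

3096.5005 units


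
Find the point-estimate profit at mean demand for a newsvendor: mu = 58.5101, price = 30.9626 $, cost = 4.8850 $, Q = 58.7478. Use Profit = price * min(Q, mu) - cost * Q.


Sales at mu = min(58.7478, 58.5101) = 58.5101
Revenue = 30.9626 * 58.5101 = 1811.6248
Total cost = 4.8850 * 58.7478 = 286.9830
Profit = 1811.6248 - 286.9830 = 1524.6418

1524.6418 $


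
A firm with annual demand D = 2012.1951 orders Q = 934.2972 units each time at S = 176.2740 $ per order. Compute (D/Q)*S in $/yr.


Number of orders = D/Q = 2.1537
Cost = 2.1537 * 176.2740 = 379.6412

379.6412 $/yr


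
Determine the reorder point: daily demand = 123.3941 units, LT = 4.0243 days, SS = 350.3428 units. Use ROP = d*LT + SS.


d*LT = 123.3941 * 4.0243 = 496.5749
ROP = 496.5749 + 350.3428 = 846.9177

846.9177 units


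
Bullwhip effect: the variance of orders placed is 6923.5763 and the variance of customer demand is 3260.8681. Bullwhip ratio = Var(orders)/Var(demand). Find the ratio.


BW = 6923.5763 / 3260.8681 = 2.1232

2.1232


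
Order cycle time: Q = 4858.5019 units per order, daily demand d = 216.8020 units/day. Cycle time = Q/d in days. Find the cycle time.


Cycle = 4858.5019 / 216.8020 = 22.4099

22.4099 days


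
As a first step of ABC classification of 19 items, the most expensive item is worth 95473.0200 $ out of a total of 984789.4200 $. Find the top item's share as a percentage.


Top item = 95473.0200
Total = 984789.4200
Percentage = 95473.0200 / 984789.4200 * 100 = 9.6948

9.6948%


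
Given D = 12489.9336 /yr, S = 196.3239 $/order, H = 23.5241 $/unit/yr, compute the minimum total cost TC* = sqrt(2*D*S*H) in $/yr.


2*D*S*H = 115365596.2227
TC* = sqrt(115365596.2227) = 10740.8378

10740.8378 $/yr


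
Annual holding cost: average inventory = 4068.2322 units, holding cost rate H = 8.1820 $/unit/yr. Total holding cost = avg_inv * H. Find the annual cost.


Cost = 4068.2322 * 8.1820 = 33286.2759

33286.2759 $/yr


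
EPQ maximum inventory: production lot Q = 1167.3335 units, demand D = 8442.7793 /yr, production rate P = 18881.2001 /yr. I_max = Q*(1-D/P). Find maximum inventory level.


D/P = 0.4472
1 - D/P = 0.5528
I_max = 1167.3335 * 0.5528 = 645.3572

645.3572 units


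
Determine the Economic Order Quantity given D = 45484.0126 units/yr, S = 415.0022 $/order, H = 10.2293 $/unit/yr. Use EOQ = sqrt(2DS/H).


2*D*S = 2 * 45484.0126 * 415.0022 = 37751930.5877
2*D*S/H = 3690568.3270
EOQ = sqrt(3690568.3270) = 1921.0852

1921.0852 units


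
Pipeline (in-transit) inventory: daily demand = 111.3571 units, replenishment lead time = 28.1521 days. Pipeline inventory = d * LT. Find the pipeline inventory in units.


Pipeline = 111.3571 * 28.1521 = 3134.9362

3134.9362 units


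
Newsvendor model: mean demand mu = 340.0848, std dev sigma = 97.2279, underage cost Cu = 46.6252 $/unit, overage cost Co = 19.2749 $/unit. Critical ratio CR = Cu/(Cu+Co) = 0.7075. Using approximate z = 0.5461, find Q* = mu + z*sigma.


CR = Cu/(Cu+Co) = 46.6252/(46.6252+19.2749) = 0.7075
z = 0.5461
Q* = 340.0848 + 0.5461 * 97.2279 = 393.1810

393.1810 units


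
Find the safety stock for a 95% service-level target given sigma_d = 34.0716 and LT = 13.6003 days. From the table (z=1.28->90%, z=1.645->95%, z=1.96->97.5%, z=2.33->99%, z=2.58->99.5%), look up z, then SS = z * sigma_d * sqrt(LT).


From the table, SL = 95% corresponds to z = 1.645
sqrt(LT) = sqrt(13.6003) = 3.6879
SS = 1.645 * 34.0716 * 3.6879 = 206.6963

206.6963 units


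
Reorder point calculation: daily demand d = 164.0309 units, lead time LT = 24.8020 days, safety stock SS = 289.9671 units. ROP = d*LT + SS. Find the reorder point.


d*LT = 164.0309 * 24.8020 = 4068.2944
ROP = 4068.2944 + 289.9671 = 4358.2615

4358.2615 units


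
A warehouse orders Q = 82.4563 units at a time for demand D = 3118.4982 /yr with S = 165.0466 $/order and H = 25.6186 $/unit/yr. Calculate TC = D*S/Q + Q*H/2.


Ordering cost = D*S/Q = 6242.0643
Holding cost = Q*H/2 = 1056.2075
TC = 6242.0643 + 1056.2075 = 7298.2718

7298.2718 $/yr


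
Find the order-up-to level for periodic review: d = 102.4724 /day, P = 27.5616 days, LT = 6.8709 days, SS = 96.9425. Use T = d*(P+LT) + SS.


P + LT = 34.4325
d*(P+LT) = 102.4724 * 34.4325 = 3528.3809
T = 3528.3809 + 96.9425 = 3625.3234

3625.3234 units


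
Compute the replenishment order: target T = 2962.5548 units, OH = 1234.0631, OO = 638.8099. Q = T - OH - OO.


Inventory position = OH + OO = 1234.0631 + 638.8099 = 1872.8730
Q = 2962.5548 - 1872.8730 = 1089.6818

1089.6818 units


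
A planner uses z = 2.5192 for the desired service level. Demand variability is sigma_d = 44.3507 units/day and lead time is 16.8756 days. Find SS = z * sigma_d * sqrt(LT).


sqrt(LT) = sqrt(16.8756) = 4.1080
SS = 2.5192 * 44.3507 * 4.1080 = 458.9789

458.9789 units


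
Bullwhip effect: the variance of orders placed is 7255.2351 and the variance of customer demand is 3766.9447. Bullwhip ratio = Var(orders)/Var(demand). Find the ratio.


BW = 7255.2351 / 3766.9447 = 1.9260

1.9260


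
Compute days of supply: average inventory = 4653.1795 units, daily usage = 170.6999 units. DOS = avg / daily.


DOS = 4653.1795 / 170.6999 = 27.2594

27.2594 days


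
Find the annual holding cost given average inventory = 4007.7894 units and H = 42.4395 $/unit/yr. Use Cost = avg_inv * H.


Cost = 4007.7894 * 42.4395 = 170088.5782

170088.5782 $/yr


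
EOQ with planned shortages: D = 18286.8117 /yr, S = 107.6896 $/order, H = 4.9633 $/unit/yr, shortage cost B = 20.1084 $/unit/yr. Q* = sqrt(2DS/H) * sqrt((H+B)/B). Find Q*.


sqrt(2DS/H) = 890.8111
sqrt((H+B)/B) = 1.1166
Q* = 890.8111 * 1.1166 = 994.6923

994.6923 units


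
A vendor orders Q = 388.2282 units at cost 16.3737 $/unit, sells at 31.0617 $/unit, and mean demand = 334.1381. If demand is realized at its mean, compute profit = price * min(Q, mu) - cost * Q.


Sales at mu = min(388.2282, 334.1381) = 334.1381
Revenue = 31.0617 * 334.1381 = 10378.8974
Total cost = 16.3737 * 388.2282 = 6356.7321
Profit = 10378.8974 - 6356.7321 = 4022.1653

4022.1653 $


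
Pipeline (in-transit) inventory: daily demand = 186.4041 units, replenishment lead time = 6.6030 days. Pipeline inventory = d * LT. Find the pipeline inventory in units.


Pipeline = 186.4041 * 6.6030 = 1230.8263

1230.8263 units


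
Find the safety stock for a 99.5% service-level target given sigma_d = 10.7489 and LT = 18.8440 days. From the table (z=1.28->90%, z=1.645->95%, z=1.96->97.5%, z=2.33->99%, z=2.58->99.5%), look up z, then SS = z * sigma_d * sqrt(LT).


From the table, SL = 99.5% corresponds to z = 2.58
sqrt(LT) = sqrt(18.8440) = 4.3410
SS = 2.58 * 10.7489 * 4.3410 = 120.3844

120.3844 units


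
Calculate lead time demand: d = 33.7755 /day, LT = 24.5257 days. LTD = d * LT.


LTD = 33.7755 * 24.5257 = 828.3678

828.3678 units


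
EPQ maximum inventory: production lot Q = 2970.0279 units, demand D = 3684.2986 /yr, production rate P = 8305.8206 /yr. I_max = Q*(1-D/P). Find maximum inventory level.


D/P = 0.4436
1 - D/P = 0.5564
I_max = 2970.0279 * 0.5564 = 1652.5820

1652.5820 units


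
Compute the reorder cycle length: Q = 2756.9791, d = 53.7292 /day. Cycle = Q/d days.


Cycle = 2756.9791 / 53.7292 = 51.3125

51.3125 days


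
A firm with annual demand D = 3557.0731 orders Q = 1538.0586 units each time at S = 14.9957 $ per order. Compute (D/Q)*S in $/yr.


Number of orders = D/Q = 2.3127
Cost = 2.3127 * 14.9957 = 34.6806

34.6806 $/yr


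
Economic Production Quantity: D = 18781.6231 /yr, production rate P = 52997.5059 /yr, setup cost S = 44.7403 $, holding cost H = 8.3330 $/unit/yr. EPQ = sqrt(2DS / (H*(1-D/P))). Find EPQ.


1 - D/P = 1 - 0.3544 = 0.6456
H*(1-D/P) = 5.3799
2DS = 1680590.9040
EPQ = sqrt(312383.6601) = 558.9129

558.9129 units


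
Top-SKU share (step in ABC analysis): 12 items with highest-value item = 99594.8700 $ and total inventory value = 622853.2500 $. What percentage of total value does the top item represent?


Top item = 99594.8700
Total = 622853.2500
Percentage = 99594.8700 / 622853.2500 * 100 = 15.9901

15.9901%


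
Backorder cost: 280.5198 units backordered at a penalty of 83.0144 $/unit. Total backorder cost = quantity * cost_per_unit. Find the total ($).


Total = 280.5198 * 83.0144 = 23287.1829

23287.1829 $


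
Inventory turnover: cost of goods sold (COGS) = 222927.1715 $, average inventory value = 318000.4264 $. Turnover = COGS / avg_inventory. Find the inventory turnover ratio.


Turnover = 222927.1715 / 318000.4264 = 0.7010

0.7010


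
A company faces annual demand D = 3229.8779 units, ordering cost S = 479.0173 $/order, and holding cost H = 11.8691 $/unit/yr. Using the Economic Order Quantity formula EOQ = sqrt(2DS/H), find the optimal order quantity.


2*D*S = 2 * 3229.8779 * 479.0173 = 3094334.7820
2*D*S/H = 260705.0899
EOQ = sqrt(260705.0899) = 510.5929

510.5929 units


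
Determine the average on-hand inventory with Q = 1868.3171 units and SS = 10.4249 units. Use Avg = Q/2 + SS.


Q/2 = 934.1585
Avg = 934.1585 + 10.4249 = 944.5834

944.5834 units


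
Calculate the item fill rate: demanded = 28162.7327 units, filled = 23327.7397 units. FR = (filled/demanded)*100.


FR = 23327.7397 / 28162.7327 * 100 = 82.8319

82.8319%


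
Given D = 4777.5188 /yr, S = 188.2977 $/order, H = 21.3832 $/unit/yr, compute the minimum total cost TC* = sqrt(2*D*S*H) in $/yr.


2*D*S*H = 38472473.8958
TC* = sqrt(38472473.8958) = 6202.6183

6202.6183 $/yr


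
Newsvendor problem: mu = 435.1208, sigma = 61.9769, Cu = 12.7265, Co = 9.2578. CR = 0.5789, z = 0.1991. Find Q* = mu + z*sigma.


CR = Cu/(Cu+Co) = 12.7265/(12.7265+9.2578) = 0.5789
z = 0.1991
Q* = 435.1208 + 0.1991 * 61.9769 = 447.4604

447.4604 units


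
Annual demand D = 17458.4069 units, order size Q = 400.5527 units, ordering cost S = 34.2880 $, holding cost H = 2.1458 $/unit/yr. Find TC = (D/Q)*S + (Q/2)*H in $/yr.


Ordering cost = D*S/Q = 1494.4697
Holding cost = Q*H/2 = 429.7530
TC = 1494.4697 + 429.7530 = 1924.2226

1924.2226 $/yr


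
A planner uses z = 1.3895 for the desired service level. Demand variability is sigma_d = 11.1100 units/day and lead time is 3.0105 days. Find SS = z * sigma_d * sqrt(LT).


sqrt(LT) = sqrt(3.0105) = 1.7351
SS = 1.3895 * 11.1100 * 1.7351 = 26.7850

26.7850 units


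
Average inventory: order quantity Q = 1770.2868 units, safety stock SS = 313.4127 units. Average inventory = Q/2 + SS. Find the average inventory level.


Q/2 = 885.1434
Avg = 885.1434 + 313.4127 = 1198.5561

1198.5561 units


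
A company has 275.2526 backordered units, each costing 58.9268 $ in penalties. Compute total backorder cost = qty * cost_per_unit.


Total = 275.2526 * 58.9268 = 16219.7549

16219.7549 $


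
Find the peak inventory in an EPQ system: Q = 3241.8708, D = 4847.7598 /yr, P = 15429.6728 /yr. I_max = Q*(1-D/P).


D/P = 0.3142
1 - D/P = 0.6858
I_max = 3241.8708 * 0.6858 = 2223.3261

2223.3261 units


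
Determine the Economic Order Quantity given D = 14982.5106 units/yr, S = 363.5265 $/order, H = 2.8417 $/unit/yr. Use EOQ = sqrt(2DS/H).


2*D*S = 2 * 14982.5106 * 363.5265 = 10893079.2793
2*D*S/H = 3833296.7165
EOQ = sqrt(3833296.7165) = 1957.8807

1957.8807 units


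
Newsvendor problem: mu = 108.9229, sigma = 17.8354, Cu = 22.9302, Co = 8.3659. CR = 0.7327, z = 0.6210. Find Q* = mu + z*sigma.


CR = Cu/(Cu+Co) = 22.9302/(22.9302+8.3659) = 0.7327
z = 0.6210
Q* = 108.9229 + 0.6210 * 17.8354 = 119.9987

119.9987 units


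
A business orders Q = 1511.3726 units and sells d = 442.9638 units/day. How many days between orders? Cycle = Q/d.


Cycle = 1511.3726 / 442.9638 = 3.4120

3.4120 days


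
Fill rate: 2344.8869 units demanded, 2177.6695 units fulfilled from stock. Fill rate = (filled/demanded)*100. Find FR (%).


FR = 2177.6695 / 2344.8869 * 100 = 92.8689

92.8689%


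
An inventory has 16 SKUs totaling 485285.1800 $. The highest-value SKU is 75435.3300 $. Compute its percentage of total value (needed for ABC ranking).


Top item = 75435.3300
Total = 485285.1800
Percentage = 75435.3300 / 485285.1800 * 100 = 15.5445

15.5445%


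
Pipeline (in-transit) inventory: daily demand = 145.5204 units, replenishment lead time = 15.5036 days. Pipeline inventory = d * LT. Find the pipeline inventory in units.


Pipeline = 145.5204 * 15.5036 = 2256.0901

2256.0901 units


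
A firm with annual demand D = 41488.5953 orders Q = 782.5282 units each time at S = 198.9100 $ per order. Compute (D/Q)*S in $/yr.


Number of orders = D/Q = 53.0187
Cost = 53.0187 * 198.9100 = 10545.9413

10545.9413 $/yr


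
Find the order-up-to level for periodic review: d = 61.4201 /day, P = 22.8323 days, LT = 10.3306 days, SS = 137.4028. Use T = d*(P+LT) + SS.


P + LT = 33.1629
d*(P+LT) = 61.4201 * 33.1629 = 2036.8686
T = 2036.8686 + 137.4028 = 2174.2714

2174.2714 units


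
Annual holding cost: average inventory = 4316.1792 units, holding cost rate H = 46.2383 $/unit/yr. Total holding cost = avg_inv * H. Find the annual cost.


Cost = 4316.1792 * 46.2383 = 199572.7887

199572.7887 $/yr


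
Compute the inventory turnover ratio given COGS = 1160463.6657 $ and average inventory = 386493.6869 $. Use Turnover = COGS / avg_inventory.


Turnover = 1160463.6657 / 386493.6869 = 3.0025

3.0025


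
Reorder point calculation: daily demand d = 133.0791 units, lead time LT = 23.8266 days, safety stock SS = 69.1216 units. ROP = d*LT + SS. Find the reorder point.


d*LT = 133.0791 * 23.8266 = 3170.8225
ROP = 3170.8225 + 69.1216 = 3239.9441

3239.9441 units


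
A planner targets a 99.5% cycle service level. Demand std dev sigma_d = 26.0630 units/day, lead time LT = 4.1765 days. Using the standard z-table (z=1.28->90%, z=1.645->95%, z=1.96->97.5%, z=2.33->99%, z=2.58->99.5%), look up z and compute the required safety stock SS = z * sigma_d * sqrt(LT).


From the table, SL = 99.5% corresponds to z = 2.58
sqrt(LT) = sqrt(4.1765) = 2.0436
SS = 2.58 * 26.0630 * 2.0436 = 137.4201

137.4201 units


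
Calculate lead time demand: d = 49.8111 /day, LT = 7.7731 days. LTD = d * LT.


LTD = 49.8111 * 7.7731 = 387.1867

387.1867 units


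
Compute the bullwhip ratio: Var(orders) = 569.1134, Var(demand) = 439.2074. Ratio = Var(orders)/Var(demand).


BW = 569.1134 / 439.2074 = 1.2958

1.2958


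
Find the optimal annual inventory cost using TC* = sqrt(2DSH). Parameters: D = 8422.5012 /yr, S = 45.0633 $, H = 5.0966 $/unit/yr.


2*D*S*H = 3868785.2122
TC* = sqrt(3868785.2122) = 1966.9228

1966.9228 $/yr


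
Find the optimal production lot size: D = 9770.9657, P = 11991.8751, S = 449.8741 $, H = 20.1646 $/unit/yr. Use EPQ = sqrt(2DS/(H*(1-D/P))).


1 - D/P = 1 - 0.8148 = 0.1852
H*(1-D/P) = 3.7345
2DS = 8791408.8008
EPQ = sqrt(2354101.1422) = 1534.3080

1534.3080 units


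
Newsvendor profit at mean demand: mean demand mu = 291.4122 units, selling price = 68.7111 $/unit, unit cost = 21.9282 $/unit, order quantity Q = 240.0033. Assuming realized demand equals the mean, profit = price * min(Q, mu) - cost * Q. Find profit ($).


Sales at mu = min(240.0033, 291.4122) = 240.0033
Revenue = 68.7111 * 240.0033 = 16490.8907
Total cost = 21.9282 * 240.0033 = 5262.8404
Profit = 16490.8907 - 5262.8404 = 11228.0504

11228.0504 $


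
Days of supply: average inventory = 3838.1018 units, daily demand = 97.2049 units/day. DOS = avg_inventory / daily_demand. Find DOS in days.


DOS = 3838.1018 / 97.2049 = 39.4847

39.4847 days


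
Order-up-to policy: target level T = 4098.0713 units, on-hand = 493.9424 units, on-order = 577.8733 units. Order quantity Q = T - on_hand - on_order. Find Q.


Inventory position = OH + OO = 493.9424 + 577.8733 = 1071.8157
Q = 4098.0713 - 1071.8157 = 3026.2556

3026.2556 units


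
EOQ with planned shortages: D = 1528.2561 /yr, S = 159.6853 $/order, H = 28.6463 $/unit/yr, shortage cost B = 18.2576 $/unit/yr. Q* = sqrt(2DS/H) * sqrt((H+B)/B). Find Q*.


sqrt(2DS/H) = 130.5303
sqrt((H+B)/B) = 1.6028
Q* = 130.5303 * 1.6028 = 209.2155

209.2155 units


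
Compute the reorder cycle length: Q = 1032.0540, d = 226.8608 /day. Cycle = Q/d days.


Cycle = 1032.0540 / 226.8608 = 4.5493

4.5493 days


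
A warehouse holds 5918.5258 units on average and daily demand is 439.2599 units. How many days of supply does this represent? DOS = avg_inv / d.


DOS = 5918.5258 / 439.2599 = 13.4739

13.4739 days


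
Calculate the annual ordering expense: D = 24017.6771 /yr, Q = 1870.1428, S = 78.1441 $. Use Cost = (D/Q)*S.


Number of orders = D/Q = 12.8427
Cost = 12.8427 * 78.1441 = 1003.5810

1003.5810 $/yr


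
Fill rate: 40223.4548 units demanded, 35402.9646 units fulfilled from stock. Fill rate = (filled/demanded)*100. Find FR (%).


FR = 35402.9646 / 40223.4548 * 100 = 88.0157

88.0157%


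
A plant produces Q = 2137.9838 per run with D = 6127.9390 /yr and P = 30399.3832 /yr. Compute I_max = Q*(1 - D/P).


D/P = 0.2016
1 - D/P = 0.7984
I_max = 2137.9838 * 0.7984 = 1707.0068

1707.0068 units


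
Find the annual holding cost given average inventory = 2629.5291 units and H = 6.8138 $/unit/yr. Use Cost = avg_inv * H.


Cost = 2629.5291 * 6.8138 = 17917.0854

17917.0854 $/yr


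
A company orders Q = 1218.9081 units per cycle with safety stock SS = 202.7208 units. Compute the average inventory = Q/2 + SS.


Q/2 = 609.4541
Avg = 609.4541 + 202.7208 = 812.1749

812.1749 units


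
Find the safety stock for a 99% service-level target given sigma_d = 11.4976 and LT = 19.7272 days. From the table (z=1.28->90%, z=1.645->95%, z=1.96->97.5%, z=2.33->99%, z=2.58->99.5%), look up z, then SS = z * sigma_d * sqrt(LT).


From the table, SL = 99% corresponds to z = 2.33
sqrt(LT) = sqrt(19.7272) = 4.4415
SS = 2.33 * 11.4976 * 4.4415 = 118.9860

118.9860 units


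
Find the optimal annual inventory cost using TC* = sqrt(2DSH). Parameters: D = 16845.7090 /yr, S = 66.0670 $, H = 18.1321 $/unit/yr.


2*D*S*H = 40360076.6237
TC* = sqrt(40360076.6237) = 6352.9581

6352.9581 $/yr


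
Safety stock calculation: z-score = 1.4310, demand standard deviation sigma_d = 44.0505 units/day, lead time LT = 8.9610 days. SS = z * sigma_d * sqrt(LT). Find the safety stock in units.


sqrt(LT) = sqrt(8.9610) = 2.9935
SS = 1.4310 * 44.0505 * 2.9935 = 188.6986

188.6986 units


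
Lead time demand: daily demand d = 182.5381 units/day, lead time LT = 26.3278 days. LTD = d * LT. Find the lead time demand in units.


LTD = 182.5381 * 26.3278 = 4805.8266

4805.8266 units


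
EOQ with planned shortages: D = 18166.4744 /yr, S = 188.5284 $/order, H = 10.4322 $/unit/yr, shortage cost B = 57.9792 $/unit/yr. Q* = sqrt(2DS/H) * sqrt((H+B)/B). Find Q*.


sqrt(2DS/H) = 810.3092
sqrt((H+B)/B) = 1.0862
Q* = 810.3092 * 1.0862 = 880.1950

880.1950 units


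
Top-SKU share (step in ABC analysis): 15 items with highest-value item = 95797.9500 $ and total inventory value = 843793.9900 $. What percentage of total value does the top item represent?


Top item = 95797.9500
Total = 843793.9900
Percentage = 95797.9500 / 843793.9900 * 100 = 11.3532

11.3532%


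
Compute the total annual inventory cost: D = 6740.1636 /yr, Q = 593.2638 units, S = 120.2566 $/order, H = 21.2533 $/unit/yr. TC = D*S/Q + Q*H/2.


Ordering cost = D*S/Q = 1366.2542
Holding cost = Q*H/2 = 6304.4068
TC = 1366.2542 + 6304.4068 = 7670.6610

7670.6610 $/yr


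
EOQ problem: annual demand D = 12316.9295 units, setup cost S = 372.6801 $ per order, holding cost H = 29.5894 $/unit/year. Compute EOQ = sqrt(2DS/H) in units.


2*D*S = 2 * 12316.9295 * 372.6801 = 9180549.0355
2*D*S/H = 310264.7920
EOQ = sqrt(310264.7920) = 557.0142

557.0142 units


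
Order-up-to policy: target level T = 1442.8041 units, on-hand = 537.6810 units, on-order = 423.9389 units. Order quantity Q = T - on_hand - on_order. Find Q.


Inventory position = OH + OO = 537.6810 + 423.9389 = 961.6199
Q = 1442.8041 - 961.6199 = 481.1842

481.1842 units


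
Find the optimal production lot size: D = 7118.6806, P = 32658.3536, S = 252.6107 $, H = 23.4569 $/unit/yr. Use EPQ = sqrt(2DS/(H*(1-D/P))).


1 - D/P = 1 - 0.2180 = 0.7820
H*(1-D/P) = 18.3439
2DS = 3596509.7789
EPQ = sqrt(196060.2642) = 442.7869

442.7869 units


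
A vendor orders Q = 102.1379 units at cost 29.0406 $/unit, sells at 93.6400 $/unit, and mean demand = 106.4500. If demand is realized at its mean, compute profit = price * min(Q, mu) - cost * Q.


Sales at mu = min(102.1379, 106.4500) = 102.1379
Revenue = 93.6400 * 102.1379 = 9564.1930
Total cost = 29.0406 * 102.1379 = 2966.1459
Profit = 9564.1930 - 2966.1459 = 6598.0471

6598.0471 $


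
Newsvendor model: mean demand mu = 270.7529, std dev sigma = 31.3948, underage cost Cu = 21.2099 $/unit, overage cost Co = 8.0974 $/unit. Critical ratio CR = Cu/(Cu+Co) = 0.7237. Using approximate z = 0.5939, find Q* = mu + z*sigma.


CR = Cu/(Cu+Co) = 21.2099/(21.2099+8.0974) = 0.7237
z = 0.5939
Q* = 270.7529 + 0.5939 * 31.3948 = 289.3983

289.3983 units


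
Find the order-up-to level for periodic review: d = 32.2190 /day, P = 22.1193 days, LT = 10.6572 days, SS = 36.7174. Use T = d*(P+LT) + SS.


P + LT = 32.7765
d*(P+LT) = 32.2190 * 32.7765 = 1056.0261
T = 1056.0261 + 36.7174 = 1092.7435

1092.7435 units


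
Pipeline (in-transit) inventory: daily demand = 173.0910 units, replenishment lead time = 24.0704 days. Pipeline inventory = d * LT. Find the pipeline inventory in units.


Pipeline = 173.0910 * 24.0704 = 4166.3696

4166.3696 units


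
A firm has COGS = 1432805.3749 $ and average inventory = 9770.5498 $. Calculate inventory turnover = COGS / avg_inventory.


Turnover = 1432805.3749 / 9770.5498 = 146.6453

146.6453


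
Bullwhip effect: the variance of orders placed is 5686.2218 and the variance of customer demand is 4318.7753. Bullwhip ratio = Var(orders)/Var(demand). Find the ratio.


BW = 5686.2218 / 4318.7753 = 1.3166

1.3166


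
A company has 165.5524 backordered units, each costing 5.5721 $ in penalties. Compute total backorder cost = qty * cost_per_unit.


Total = 165.5524 * 5.5721 = 922.4745

922.4745 $


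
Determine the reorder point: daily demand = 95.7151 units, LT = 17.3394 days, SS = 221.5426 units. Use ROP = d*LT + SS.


d*LT = 95.7151 * 17.3394 = 1659.6424
ROP = 1659.6424 + 221.5426 = 1881.1850

1881.1850 units


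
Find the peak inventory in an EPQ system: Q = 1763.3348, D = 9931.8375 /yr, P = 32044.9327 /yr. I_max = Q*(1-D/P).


D/P = 0.3099
1 - D/P = 0.6901
I_max = 1763.3348 * 0.6901 = 1216.8161

1216.8161 units


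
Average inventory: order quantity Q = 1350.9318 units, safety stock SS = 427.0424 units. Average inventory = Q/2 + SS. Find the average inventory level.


Q/2 = 675.4659
Avg = 675.4659 + 427.0424 = 1102.5083

1102.5083 units


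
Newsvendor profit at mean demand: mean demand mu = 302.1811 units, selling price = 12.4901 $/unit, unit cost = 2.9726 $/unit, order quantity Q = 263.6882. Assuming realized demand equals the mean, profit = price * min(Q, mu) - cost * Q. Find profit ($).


Sales at mu = min(263.6882, 302.1811) = 263.6882
Revenue = 12.4901 * 263.6882 = 3293.4920
Total cost = 2.9726 * 263.6882 = 783.8395
Profit = 3293.4920 - 783.8395 = 2509.6524

2509.6524 $


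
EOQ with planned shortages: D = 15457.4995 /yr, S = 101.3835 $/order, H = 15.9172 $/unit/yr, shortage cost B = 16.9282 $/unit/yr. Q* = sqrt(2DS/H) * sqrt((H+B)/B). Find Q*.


sqrt(2DS/H) = 443.7465
sqrt((H+B)/B) = 1.3929
Q* = 443.7465 * 1.3929 = 618.1115

618.1115 units


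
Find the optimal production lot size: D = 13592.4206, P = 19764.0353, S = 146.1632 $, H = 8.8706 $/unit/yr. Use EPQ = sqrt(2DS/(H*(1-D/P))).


1 - D/P = 1 - 0.6877 = 0.3123
H*(1-D/P) = 2.7700
2DS = 3973423.3813
EPQ = sqrt(1434460.7285) = 1197.6897

1197.6897 units


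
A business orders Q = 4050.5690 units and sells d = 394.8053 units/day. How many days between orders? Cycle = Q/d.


Cycle = 4050.5690 / 394.8053 = 10.2597

10.2597 days


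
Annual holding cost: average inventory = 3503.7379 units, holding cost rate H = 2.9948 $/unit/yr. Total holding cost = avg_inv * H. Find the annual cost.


Cost = 3503.7379 * 2.9948 = 10492.9943

10492.9943 $/yr


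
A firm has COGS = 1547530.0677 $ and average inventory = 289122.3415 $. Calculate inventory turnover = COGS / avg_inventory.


Turnover = 1547530.0677 / 289122.3415 = 5.3525

5.3525


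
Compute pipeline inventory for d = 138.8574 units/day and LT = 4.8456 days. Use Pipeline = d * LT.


Pipeline = 138.8574 * 4.8456 = 672.8474

672.8474 units


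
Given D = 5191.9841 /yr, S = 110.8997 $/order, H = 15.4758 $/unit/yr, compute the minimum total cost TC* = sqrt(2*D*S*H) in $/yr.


2*D*S*H = 17821605.6411
TC* = sqrt(17821605.6411) = 4221.5644

4221.5644 $/yr


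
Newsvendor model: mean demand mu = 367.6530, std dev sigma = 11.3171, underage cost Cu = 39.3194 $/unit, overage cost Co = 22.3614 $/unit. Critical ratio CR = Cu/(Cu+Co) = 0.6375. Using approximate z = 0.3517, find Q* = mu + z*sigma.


CR = Cu/(Cu+Co) = 39.3194/(39.3194+22.3614) = 0.6375
z = 0.3517
Q* = 367.6530 + 0.3517 * 11.3171 = 371.6332

371.6332 units


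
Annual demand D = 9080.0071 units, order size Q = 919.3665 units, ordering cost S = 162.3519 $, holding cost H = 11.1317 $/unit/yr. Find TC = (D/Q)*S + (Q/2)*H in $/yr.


Ordering cost = D*S/Q = 1603.4480
Holding cost = Q*H/2 = 5117.0560
TC = 1603.4480 + 5117.0560 = 6720.5041

6720.5041 $/yr


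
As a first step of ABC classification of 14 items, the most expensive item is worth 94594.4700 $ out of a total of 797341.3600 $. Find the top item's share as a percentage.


Top item = 94594.4700
Total = 797341.3600
Percentage = 94594.4700 / 797341.3600 * 100 = 11.8637

11.8637%


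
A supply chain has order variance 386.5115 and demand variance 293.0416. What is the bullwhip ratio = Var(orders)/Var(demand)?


BW = 386.5115 / 293.0416 = 1.3190

1.3190


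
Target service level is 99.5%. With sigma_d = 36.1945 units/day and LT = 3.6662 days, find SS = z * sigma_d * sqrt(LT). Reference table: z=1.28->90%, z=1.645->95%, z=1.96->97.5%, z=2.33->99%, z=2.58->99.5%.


From the table, SL = 99.5% corresponds to z = 2.58
sqrt(LT) = sqrt(3.6662) = 1.9147
SS = 2.58 * 36.1945 * 1.9147 = 178.8012

178.8012 units


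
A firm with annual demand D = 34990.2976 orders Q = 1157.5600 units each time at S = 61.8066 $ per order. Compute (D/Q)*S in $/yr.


Number of orders = D/Q = 30.2276
Cost = 30.2276 * 61.8066 = 1868.2672

1868.2672 $/yr


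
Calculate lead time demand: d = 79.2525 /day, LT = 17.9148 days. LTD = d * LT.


LTD = 79.2525 * 17.9148 = 1419.7927

1419.7927 units


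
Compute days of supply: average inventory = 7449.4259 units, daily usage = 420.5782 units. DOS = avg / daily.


DOS = 7449.4259 / 420.5782 = 17.7123

17.7123 days


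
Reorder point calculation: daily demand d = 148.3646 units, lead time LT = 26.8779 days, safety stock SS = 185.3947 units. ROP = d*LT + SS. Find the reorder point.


d*LT = 148.3646 * 26.8779 = 3987.7289
ROP = 3987.7289 + 185.3947 = 4173.1236

4173.1236 units


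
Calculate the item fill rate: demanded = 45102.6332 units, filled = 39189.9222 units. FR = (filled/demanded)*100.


FR = 39189.9222 / 45102.6332 * 100 = 86.8905

86.8905%


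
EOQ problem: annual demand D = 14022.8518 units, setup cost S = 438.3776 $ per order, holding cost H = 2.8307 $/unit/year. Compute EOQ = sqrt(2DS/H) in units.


2*D*S = 2 * 14022.8518 * 438.3776 = 12294608.2345
2*D*S/H = 4343310.2181
EOQ = sqrt(4343310.2181) = 2084.0610

2084.0610 units


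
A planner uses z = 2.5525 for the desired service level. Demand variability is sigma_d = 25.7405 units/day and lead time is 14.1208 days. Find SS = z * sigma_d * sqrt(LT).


sqrt(LT) = sqrt(14.1208) = 3.7578
SS = 2.5525 * 25.7405 * 3.7578 = 246.8950

246.8950 units


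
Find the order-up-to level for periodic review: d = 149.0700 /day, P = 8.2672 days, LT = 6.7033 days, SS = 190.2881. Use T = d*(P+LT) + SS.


P + LT = 14.9705
d*(P+LT) = 149.0700 * 14.9705 = 2231.6524
T = 2231.6524 + 190.2881 = 2421.9405

2421.9405 units


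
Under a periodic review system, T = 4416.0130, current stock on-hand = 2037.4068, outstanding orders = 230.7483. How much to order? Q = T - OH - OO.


Inventory position = OH + OO = 2037.4068 + 230.7483 = 2268.1551
Q = 4416.0130 - 2268.1551 = 2147.8579

2147.8579 units


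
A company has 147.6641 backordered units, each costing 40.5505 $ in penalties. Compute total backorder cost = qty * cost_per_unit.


Total = 147.6641 * 40.5505 = 5987.8531

5987.8531 $


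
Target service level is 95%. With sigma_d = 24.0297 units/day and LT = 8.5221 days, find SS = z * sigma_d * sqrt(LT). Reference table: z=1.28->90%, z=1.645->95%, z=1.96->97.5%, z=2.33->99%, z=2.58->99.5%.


From the table, SL = 95% corresponds to z = 1.645
sqrt(LT) = sqrt(8.5221) = 2.9193
SS = 1.645 * 24.0297 * 2.9193 = 115.3952

115.3952 units


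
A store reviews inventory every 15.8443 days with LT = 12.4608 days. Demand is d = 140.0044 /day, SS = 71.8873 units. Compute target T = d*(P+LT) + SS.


P + LT = 28.3051
d*(P+LT) = 140.0044 * 28.3051 = 3962.8385
T = 3962.8385 + 71.8873 = 4034.7258

4034.7258 units
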